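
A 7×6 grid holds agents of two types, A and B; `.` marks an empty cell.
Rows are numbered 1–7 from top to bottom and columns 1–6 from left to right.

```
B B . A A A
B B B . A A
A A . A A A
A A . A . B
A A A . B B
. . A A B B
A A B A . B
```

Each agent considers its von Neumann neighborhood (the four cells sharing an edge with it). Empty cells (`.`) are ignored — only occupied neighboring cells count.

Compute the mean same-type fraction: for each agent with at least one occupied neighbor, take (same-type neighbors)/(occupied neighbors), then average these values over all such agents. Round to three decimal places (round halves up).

Row 1: (1,1)B 2/2 · (1,2)B 2/2 · (1,4)A 1/1 · (1,5)A 3/3 · (1,6)A 2/2
Row 2: (2,1)B 2/3 · (2,2)B 3/4 · (2,3)B 1/1 · (2,5)A 3/3 · (2,6)A 3/3
Row 3: (3,1)A 2/3 · (3,2)A 2/3 · (3,4)A 2/2 · (3,5)A 3/3 · (3,6)A 2/3
Row 4: (4,1)A 3/3 · (4,2)A 3/3 · (4,4)A 1/1 · (4,6)B 1/2
Row 5: (5,1)A 2/2 · (5,2)A 3/3 · (5,3)A 2/2 · (5,5)B 2/2 · (5,6)B 3/3
Row 6: (6,3)A 2/3 · (6,4)A 2/3 · (6,5)B 2/3 · (6,6)B 3/3
Row 7: (7,1)A 1/1 · (7,2)A 1/2 · (7,3)B 0/3 · (7,4)A 1/2 · (7,6)B 1/1
Sum over 33 agents: 2/2 + 2/2 + 1/1 + 3/3 + 2/2 + 2/3 + 3/4 + 1/1 + 3/3 + 3/3 + 2/3 + 2/3 + 2/2 + 3/3 + 2/3 + 3/3 + 3/3 + 1/1 + 1/2 + 2/2 + 3/3 + 2/2 + 2/2 + 3/3 + 2/3 + 2/3 + 2/3 + 3/3 + 1/1 + 1/2 + 0/3 + 1/2 + 1/1 = 335/12; mean = 335/12 ÷ 33 = 335/396 = 0.845959… → 0.846.

0.846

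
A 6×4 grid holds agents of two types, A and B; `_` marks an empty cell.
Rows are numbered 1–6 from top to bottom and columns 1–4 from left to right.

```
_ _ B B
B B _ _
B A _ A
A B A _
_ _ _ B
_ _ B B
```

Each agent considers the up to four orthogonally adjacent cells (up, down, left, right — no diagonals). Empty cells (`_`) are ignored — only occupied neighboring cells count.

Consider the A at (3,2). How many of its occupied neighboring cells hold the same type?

Occupied neighbors of (3,2): (2,2)=B, (4,2)=B, (3,1)=B.
Same type (A): 0 of 3.

0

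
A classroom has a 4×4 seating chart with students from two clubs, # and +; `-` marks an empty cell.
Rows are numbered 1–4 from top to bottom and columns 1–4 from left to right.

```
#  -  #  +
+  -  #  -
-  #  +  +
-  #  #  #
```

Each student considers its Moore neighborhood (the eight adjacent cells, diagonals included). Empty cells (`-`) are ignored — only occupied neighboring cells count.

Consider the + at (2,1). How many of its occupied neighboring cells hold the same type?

Occupied neighbors of (2,1): (1,1)=#, (3,2)=#.
Same type (+): 0 of 2.

0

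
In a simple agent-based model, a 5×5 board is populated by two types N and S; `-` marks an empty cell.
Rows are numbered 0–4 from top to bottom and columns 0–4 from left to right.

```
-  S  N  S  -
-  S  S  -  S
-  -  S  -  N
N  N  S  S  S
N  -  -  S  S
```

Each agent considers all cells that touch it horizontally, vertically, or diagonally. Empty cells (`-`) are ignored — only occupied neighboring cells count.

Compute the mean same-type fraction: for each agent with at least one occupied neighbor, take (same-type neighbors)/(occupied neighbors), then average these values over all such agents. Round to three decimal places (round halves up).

(0,1)S 2/3
(0,2)N 0/4
(0,3)S 2/3
(1,1)S 3/4
(1,2)S 4/5
(1,4)S 1/2
(2,2)S 4/5
(2,4)N 0/3
(3,0)N 2/2
(3,1)N 2/4
(3,2)S 3/4
(3,3)S 5/6
(3,4)S 3/4
(4,0)N 2/2
(4,3)S 4/4
(4,4)S 3/3
Sum over 16 agents: 2/3 + 0/4 + 2/3 + 3/4 + 4/5 + 1/2 + 4/5 + 0/3 + 2/2 + 2/4 + 3/4 + 5/6 + 3/4 + 2/2 + 4/4 + 3/3 = 661/60; mean = 661/60 ÷ 16 = 661/960 = 0.688541… → 0.689.

0.689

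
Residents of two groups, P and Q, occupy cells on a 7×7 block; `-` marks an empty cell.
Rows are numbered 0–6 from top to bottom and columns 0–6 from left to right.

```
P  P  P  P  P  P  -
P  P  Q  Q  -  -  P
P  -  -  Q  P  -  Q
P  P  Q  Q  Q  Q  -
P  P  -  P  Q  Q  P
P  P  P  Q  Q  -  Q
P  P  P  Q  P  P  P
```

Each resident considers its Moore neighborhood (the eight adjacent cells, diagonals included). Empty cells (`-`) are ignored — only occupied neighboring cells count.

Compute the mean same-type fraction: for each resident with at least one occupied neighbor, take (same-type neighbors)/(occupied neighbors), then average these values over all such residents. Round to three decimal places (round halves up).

0.651

(0,0)P 3/3
(0,1)P 4/5
(0,2)P 3/5
(0,3)P 2/4
(0,4)P 2/3
(0,5)P 2/2
(1,0)P 4/4
(1,1)P 5/6
(1,2)Q 2/6
(1,3)Q 2/6
(1,6)P 1/2
(2,0)P 4/4
(2,3)Q 5/6
(2,4)P 0/5
(2,6)Q 1/2
(3,0)P 4/4
(3,1)P 4/5
(3,2)Q 2/5
(3,3)Q 4/6
(3,4)Q 5/7
(3,5)Q 4/6
(4,0)P 5/5
(4,1)P 6/7
(4,3)P 1/7
(4,4)Q 6/7
(4,5)Q 5/6
(4,6)P 0/3
(5,0)P 5/5
(5,1)P 7/7
(5,2)P 5/7
(5,3)Q 3/7
(5,4)Q 4/7
(5,6)Q 1/4
(6,0)P 3/3
(6,1)P 5/5
(6,2)P 3/5
(6,3)Q 2/5
(6,4)P 1/4
(6,5)P 2/4
(6,6)P 1/2
Sum over 40 residents: 3/3 + 4/5 + 3/5 + 2/4 + 2/3 + 2/2 + 4/4 + 5/6 + 2/6 + 2/6 + 1/2 + 4/4 + 5/6 + 0/5 + 1/2 + 4/4 + 4/5 + 2/5 + 4/6 + 5/7 + 4/6 + 5/5 + 6/7 + 1/7 + 6/7 + 5/6 + 0/3 + 5/5 + 7/7 + 5/7 + 3/7 + 4/7 + 1/4 + 3/3 + 5/5 + 3/5 + 2/5 + 1/4 + 2/4 + 1/2 = 5471/210; mean = 5471/210 ÷ 40 = 5471/8400 = 0.651309… → 0.651.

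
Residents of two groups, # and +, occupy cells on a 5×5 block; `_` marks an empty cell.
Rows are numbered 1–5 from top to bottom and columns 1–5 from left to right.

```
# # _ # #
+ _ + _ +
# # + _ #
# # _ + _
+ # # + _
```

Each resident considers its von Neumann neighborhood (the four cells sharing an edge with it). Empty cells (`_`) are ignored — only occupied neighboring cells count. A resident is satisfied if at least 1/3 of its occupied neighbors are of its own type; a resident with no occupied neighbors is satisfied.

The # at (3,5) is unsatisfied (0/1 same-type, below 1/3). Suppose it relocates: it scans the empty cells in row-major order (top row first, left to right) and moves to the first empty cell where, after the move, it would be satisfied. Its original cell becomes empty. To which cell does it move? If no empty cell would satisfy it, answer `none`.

(1,3)

Vacating (3,5). Empty cells in order:
  (1,3): 2/3 same-type → satisfied — stop here.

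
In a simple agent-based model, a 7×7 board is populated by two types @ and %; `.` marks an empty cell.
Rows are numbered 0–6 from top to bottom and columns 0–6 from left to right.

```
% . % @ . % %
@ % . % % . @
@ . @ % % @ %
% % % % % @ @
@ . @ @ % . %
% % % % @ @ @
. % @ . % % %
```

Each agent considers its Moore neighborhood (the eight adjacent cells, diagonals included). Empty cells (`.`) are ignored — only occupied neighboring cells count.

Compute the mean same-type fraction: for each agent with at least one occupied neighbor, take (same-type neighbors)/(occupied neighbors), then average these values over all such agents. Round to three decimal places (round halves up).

Row 0: (0,0)% 1/2 · (0,2)% 2/3 · (0,3)@ 0/3 · (0,5)% 2/3 · (0,6)% 1/2
Row 1: (1,0)@ 1/3 · (1,1)% 2/5 · (1,3)% 4/6 · (1,4)% 4/6 · (1,6)@ 1/4
Row 2: (2,0)@ 1/4 · (2,2)@ 0/6 · (2,3)% 6/7 · (2,4)% 5/7 · (2,5)@ 3/7 · (2,6)% 0/4
Row 3: (3,0)% 1/3 · (3,1)% 2/6 · (3,2)% 3/6 · (3,3)% 5/8 · (3,4)% 4/7 · (3,5)@ 2/7 · (3,6)@ 2/4
Row 4: (4,0)@ 0/4 · (4,2)@ 1/7 · (4,3)@ 2/8 · (4,4)% 3/7 · (4,6)% 0/4
Row 5: (5,0)% 2/3 · (5,1)% 3/6 · (5,2)% 3/6 · (5,3)% 3/7 · (5,4)@ 2/6 · (5,5)@ 2/7 · (5,6)@ 1/4
Row 6: (6,1)% 3/4 · (6,2)@ 0/4 · (6,4)% 2/4 · (6,5)% 2/5 · (6,6)% 1/3
Sum over 40 agents: 1/2 + 2/3 + 0/3 + 2/3 + 1/2 + 1/3 + 2/5 + 4/6 + 4/6 + 1/4 + 1/4 + 0/6 + 6/7 + 5/7 + 3/7 + 0/4 + 1/3 + 2/6 + 3/6 + 5/8 + 4/7 + 2/7 + 2/4 + 0/4 + 1/7 + 2/8 + 3/7 + 0/4 + 2/3 + 3/6 + 3/6 + 3/7 + 2/6 + 2/7 + 1/4 + 3/4 + 0/4 + 2/4 + 2/5 + 1/3 = 4429/280; mean = 4429/280 ÷ 40 = 4429/11200 = 0.395446… → 0.395.

0.395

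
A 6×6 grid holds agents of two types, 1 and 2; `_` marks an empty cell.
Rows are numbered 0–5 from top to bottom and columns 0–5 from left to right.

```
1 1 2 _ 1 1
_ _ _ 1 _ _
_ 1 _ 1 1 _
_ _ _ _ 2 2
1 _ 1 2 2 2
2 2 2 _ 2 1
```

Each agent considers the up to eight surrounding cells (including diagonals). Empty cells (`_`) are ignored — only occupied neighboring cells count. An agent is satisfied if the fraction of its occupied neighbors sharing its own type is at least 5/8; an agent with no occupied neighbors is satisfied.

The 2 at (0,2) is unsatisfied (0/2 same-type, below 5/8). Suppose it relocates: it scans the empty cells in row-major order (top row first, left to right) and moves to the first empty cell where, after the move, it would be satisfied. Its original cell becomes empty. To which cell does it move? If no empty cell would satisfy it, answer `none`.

Vacating (0,2). Empty cells in order:
  (0,3): 0/2 same-type → still unsatisfied.
  (1,0): 0/3 same-type → still unsatisfied.
  (1,1): 0/3 same-type → still unsatisfied.
  (1,2): 0/4 same-type → still unsatisfied.
  (1,4): 0/5 same-type → still unsatisfied.
  (1,5): 0/3 same-type → still unsatisfied.
  (2,0): 0/1 same-type → still unsatisfied.
  (2,2): 0/3 same-type → still unsatisfied.
  (2,5): 2/3 same-type → satisfied — stop here.

(2,5)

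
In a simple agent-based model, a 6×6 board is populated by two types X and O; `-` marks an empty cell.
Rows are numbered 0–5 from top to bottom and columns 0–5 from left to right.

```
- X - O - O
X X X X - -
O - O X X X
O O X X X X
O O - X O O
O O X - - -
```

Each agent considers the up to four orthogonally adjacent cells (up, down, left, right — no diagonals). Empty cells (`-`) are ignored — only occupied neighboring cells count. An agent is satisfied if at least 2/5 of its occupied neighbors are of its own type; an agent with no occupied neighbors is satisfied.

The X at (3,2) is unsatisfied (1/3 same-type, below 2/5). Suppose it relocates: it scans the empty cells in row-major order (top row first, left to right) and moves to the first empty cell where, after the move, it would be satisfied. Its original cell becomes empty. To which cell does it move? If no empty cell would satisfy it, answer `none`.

(0,0)

Vacating (3,2). Empty cells in order:
  (0,0): 2/2 same-type → satisfied — stop here.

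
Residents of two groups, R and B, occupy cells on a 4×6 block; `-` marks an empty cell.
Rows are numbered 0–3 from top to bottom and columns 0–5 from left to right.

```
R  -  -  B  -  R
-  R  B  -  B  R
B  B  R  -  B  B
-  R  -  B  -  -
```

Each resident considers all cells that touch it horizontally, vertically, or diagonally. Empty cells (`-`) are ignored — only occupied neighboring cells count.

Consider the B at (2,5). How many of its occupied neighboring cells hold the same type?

2

Occupied neighbors of (2,5): (1,4)=B, (1,5)=R, (2,4)=B.
Same type (B): 2 of 3.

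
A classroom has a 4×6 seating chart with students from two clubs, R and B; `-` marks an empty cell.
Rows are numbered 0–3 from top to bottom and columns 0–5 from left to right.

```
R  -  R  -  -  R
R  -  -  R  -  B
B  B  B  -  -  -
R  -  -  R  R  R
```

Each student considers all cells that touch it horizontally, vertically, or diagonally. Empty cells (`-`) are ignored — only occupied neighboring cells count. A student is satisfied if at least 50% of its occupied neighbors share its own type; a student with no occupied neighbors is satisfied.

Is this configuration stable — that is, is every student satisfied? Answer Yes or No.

Row 0: (0,0)R 1/1 ok · (0,2)R 1/1 ok · (0,5)R 0/1 unhappy
Row 1: (1,0)R 1/3 unhappy · (1,3)R 1/2 ok · (1,5)B 0/1 unhappy
Row 2: (2,0)B 1/3 unhappy · (2,1)B 2/4 ok · (2,2)B 1/3 unhappy
Row 3: (3,0)R 0/2 unhappy · (3,3)R 1/2 ok · (3,4)R 2/2 ok · (3,5)R 1/1 ok
For instance (0,5) has only 0/1 same-type neighbors, below 1/2.

No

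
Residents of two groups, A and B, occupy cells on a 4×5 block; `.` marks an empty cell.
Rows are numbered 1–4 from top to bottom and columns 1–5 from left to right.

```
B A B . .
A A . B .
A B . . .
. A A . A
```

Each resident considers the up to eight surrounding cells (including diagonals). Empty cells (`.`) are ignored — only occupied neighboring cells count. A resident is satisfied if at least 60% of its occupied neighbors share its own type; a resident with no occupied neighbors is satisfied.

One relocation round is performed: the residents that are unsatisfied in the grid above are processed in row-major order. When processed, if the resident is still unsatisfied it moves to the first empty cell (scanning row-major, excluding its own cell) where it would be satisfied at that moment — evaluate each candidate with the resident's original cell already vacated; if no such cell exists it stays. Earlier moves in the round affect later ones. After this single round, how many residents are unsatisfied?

Initially unsatisfied (in order): (1,1), (1,2), (1,3), (2,2), (3,2), (4,3).
  (1,1) → (1,4).
  (1,2): now satisfied by earlier moves; stays.
  (1,3) → (1,5).
  (2,2): now satisfied by earlier moves; stays.
  (3,2) → (2,5).
  (4,3): now satisfied by earlier moves; stays.
Resulting grid:
. A . B B
A A . B B
A . . . .
. A A . A
All satisfied now.

0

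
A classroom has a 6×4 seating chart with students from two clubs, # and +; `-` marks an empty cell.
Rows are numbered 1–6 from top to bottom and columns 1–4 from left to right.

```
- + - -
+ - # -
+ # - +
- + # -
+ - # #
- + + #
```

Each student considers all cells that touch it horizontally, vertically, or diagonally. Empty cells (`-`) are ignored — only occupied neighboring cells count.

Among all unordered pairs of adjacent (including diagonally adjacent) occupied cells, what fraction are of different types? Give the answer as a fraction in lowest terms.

12/25

Scan each occupied cell's neighbors to the right and below (and the two forward diagonals) so each pair is counted once.
Row 1: +(1,2)–#(2,3)≠ +(1,2)–+(2,1)=  → 1/2 unlike.
Row 2: +(2,1)–+(3,1)= +(2,1)–#(3,2)≠ #(2,3)–+(3,4)≠ #(2,3)–#(3,2)=  → 2/4 unlike.
Row 3: +(3,1)–#(3,2)≠ +(3,1)–+(4,2)= #(3,2)–+(4,2)≠ #(3,2)–#(4,3)= +(3,4)–#(4,3)≠  → 3/5 unlike.
Row 4: +(4,2)–#(4,3)≠ +(4,2)–#(5,3)≠ +(4,2)–+(5,1)= #(4,3)–#(5,3)= #(4,3)–#(5,4)=  → 2/5 unlike.
Row 5: +(5,1)–+(6,2)= #(5,3)–#(5,4)= #(5,3)–+(6,3)≠ #(5,3)–#(6,4)= #(5,3)–+(6,2)≠ #(5,4)–#(6,4)= #(5,4)–+(6,3)≠  → 3/7 unlike.
Row 6: +(6,2)–+(6,3)= +(6,3)–#(6,4)≠  → 1/2 unlike.
Total adjacent occupied pairs: 25; unlike-type pairs: 12.
12/25 is already in lowest terms.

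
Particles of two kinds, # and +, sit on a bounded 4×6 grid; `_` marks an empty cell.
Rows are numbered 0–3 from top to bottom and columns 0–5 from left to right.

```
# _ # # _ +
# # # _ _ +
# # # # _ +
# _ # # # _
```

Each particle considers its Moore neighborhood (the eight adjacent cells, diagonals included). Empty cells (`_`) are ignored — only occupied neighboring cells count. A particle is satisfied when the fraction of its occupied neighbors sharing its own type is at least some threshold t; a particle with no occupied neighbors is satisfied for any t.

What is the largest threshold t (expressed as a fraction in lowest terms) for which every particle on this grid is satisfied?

Row 0: (0,0)# 2/2 · (0,2)# 3/3 · (0,3)# 2/2 · (0,5)+ 1/1
Row 1: (1,0)# 4/4 · (1,1)# 7/7 · (1,2)# 6/6 · (1,5)+ 2/2
Row 2: (2,0)# 4/4 · (2,1)# 7/7 · (2,2)# 6/6 · (2,3)# 5/5 · (2,5)+ 1/2
Row 3: (3,0)# 2/2 · (3,2)# 4/4 · (3,3)# 4/4 · (3,4)# 2/3
The smallest same-type fraction is 1/2 at (2,5), which reduces to 1/2. Any threshold above that leaves this particle unsatisfied.

1/2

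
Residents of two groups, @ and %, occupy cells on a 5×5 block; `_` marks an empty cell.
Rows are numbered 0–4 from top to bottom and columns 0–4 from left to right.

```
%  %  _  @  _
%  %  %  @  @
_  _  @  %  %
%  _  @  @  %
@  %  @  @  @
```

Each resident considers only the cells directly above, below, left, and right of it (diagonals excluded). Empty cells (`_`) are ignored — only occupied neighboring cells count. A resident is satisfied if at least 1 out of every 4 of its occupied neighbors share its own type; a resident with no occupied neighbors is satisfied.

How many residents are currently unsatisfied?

Row 0: (0,0)% 2/2 satisfied · (0,1)% 2/2 satisfied · (0,3)@ 1/1 satisfied
Row 1: (1,0)% 2/2 satisfied · (1,1)% 3/3 satisfied · (1,2)% 1/3 satisfied · (1,3)@ 2/4 satisfied · (1,4)@ 1/2 satisfied
Row 2: (2,2)@ 1/3 satisfied · (2,3)% 1/4 satisfied · (2,4)% 2/3 satisfied
Row 3: (3,0)% 0/1 not · (3,2)@ 3/3 satisfied · (3,3)@ 2/4 satisfied · (3,4)% 1/3 satisfied
Row 4: (4,0)@ 0/2 not · (4,1)% 0/2 not · (4,2)@ 2/3 satisfied · (4,3)@ 3/3 satisfied · (4,4)@ 1/2 satisfied
Unsatisfied: (3,0), (4,0), (4,1) — 3 in total.

3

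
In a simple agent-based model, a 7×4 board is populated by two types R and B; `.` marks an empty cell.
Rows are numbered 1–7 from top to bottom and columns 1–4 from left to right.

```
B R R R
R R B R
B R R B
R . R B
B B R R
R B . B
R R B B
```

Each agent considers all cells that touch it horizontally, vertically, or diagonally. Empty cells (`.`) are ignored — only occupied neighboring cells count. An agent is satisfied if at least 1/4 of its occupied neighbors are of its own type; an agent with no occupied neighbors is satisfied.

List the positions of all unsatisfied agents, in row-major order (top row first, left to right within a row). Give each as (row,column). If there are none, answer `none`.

(1,1), (2,3), (3,1), (4,4)

Row 1: (1,1)B 0/3 unhappy · (1,2)R 3/5 ok · (1,3)R 4/5 ok · (1,4)R 2/3 ok
Row 2: (2,1)R 3/5 ok · (2,2)R 5/8 ok · (2,3)B 1/8 unhappy · (2,4)R 3/5 ok
Row 3: (3,1)B 0/4 unhappy · (3,2)R 5/7 ok · (3,3)R 4/7 ok · (3,4)B 2/5 ok
Row 4: (4,1)R 1/4 ok · (4,3)R 4/7 ok · (4,4)B 1/5 unhappy
Row 5: (5,1)B 2/4 ok · (5,2)B 2/6 ok · (5,3)R 2/6 ok · (5,4)R 2/4 ok
Row 6: (6,1)R 2/5 ok · (6,2)B 3/7 ok · (6,4)B 2/4 ok
Row 7: (7,1)R 2/3 ok · (7,2)R 2/4 ok · (7,3)B 3/4 ok · (7,4)B 2/2 ok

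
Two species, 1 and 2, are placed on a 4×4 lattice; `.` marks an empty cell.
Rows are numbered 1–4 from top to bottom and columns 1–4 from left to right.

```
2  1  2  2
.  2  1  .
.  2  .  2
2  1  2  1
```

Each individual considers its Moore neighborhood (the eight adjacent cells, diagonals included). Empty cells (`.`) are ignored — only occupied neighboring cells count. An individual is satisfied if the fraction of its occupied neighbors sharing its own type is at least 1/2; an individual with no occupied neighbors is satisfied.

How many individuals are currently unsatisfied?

5

Row 1: (1,1)2 1/2 ok · (1,2)1 1/4 unhappy · (1,3)2 2/4 ok · (1,4)2 1/2 ok
Row 2: (2,2)2 3/5 ok · (2,3)1 1/6 unhappy
Row 3: (3,2)2 3/5 ok · (3,4)2 1/3 unhappy
Row 4: (4,1)2 1/2 ok · (4,2)1 0/3 unhappy · (4,3)2 2/4 ok · (4,4)1 0/2 unhappy
Unsatisfied: (1,2), (2,3), (3,4), (4,2), (4,4) — 5 in total.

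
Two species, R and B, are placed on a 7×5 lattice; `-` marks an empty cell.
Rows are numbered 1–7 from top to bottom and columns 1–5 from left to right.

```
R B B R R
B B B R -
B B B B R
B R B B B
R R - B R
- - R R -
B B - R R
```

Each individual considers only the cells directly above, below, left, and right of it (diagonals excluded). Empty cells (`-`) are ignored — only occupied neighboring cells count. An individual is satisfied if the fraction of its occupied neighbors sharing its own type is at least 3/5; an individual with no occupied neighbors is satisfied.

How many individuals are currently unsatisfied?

10

(1,1)R 0/2 not
(1,2)B 2/3 satisfied
(1,3)B 2/3 satisfied
(1,4)R 2/3 satisfied
(1,5)R 1/1 satisfied
(2,1)B 2/3 satisfied
(2,2)B 4/4 satisfied
(2,3)B 3/4 satisfied
(2,4)R 1/3 not
(3,1)B 3/3 satisfied
(3,2)B 3/4 satisfied
(3,3)B 4/4 satisfied
(3,4)B 2/4 not
(3,5)R 0/2 not
(4,1)B 1/3 not
(4,2)R 1/4 not
(4,3)B 2/3 satisfied
(4,4)B 4/4 satisfied
(4,5)B 1/3 not
(5,1)R 1/2 not
(5,2)R 2/2 satisfied
(5,4)B 1/3 not
(5,5)R 0/2 not
(6,3)R 1/1 satisfied
(6,4)R 2/3 satisfied
(7,1)B 1/1 satisfied
(7,2)B 1/1 satisfied
(7,4)R 2/2 satisfied
(7,5)R 1/1 satisfied
Unsatisfied: (1,1), (2,4), (3,4), (3,5), (4,1), (4,2), (4,5), (5,1), (5,4), (5,5) — 10 in total.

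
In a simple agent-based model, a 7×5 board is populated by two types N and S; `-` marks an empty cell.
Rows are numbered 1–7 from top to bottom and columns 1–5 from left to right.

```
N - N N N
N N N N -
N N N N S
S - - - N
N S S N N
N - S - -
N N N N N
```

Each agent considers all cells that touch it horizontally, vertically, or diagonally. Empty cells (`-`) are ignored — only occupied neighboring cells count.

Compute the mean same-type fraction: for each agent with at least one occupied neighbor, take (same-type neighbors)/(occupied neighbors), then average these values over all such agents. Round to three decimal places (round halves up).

(1,1)N 2/2
(1,3)N 4/4
(1,4)N 4/4
(1,5)N 2/2
(2,1)N 4/4
(2,2)N 7/7
(2,3)N 7/7
(2,4)N 6/7
(3,1)N 3/4
(3,2)N 5/6
(3,3)N 5/5
(3,4)N 4/5
(3,5)S 0/3
(4,1)S 1/4
(4,5)N 3/4
(5,1)N 1/3
(5,2)S 3/5
(5,3)S 2/3
(5,4)N 2/4
(5,5)N 2/2
(6,1)N 3/4
(6,3)S 2/6
(7,1)N 2/2
(7,2)N 3/4
(7,3)N 2/3
(7,4)N 2/3
(7,5)N 1/1
Sum over 27 agents: 2/2 + 4/4 + 4/4 + 2/2 + 4/4 + 7/7 + 7/7 + 6/7 + 3/4 + 5/6 + 5/5 + 4/5 + 0/3 + 1/4 + 3/4 + 1/3 + 3/5 + 2/3 + 2/4 + 2/2 + 3/4 + 2/6 + 2/2 + 3/4 + 2/3 + 2/3 + 1/1 = 2871/140; mean = 2871/140 ÷ 27 = 319/420 = 0.759523… → 0.760.

0.760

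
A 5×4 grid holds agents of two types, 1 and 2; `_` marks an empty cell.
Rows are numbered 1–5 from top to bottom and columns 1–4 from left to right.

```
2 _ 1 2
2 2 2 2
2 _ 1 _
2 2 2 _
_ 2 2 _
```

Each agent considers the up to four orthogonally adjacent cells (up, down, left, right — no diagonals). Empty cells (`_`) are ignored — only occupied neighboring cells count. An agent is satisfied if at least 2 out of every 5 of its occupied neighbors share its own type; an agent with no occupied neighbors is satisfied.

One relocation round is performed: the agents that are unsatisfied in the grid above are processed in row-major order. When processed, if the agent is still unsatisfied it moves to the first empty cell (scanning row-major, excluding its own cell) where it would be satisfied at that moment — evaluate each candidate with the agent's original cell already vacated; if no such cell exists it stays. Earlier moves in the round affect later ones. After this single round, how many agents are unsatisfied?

0

Initially unsatisfied (in order): (1,3), (3,3).
  (1,3) → (3,4).
  (3,3) → (4,4).
Resulting grid:
2 _ _ 2
2 2 2 2
2 _ _ 1
2 2 2 1
_ 2 2 _
All satisfied now.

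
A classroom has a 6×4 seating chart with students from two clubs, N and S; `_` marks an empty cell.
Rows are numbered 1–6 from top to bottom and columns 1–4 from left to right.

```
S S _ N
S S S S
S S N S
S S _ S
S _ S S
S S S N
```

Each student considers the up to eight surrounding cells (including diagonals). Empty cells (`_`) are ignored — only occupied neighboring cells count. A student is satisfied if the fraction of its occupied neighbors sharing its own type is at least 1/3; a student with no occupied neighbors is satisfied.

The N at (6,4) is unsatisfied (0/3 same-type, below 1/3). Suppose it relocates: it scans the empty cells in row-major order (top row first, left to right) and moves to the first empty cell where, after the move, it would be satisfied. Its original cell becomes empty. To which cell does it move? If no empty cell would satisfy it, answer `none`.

Vacating (6,4). Empty cells in order:
  (1,3): 1/5 same-type → still unsatisfied.
  (4,3): 1/7 same-type → still unsatisfied.
  (5,2): 0/7 same-type → still unsatisfied.

none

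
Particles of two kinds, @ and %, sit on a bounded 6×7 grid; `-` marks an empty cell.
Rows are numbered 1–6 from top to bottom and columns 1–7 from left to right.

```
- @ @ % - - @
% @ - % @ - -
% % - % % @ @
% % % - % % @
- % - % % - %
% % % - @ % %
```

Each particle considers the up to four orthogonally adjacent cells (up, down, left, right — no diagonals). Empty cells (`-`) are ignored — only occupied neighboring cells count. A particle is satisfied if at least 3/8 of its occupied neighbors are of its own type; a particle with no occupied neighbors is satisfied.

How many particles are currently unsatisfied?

6

(1,2)@ 2/2 satisfied
(1,3)@ 1/2 satisfied
(1,4)% 1/2 satisfied
(1,7)@ 0/0 satisfied
(2,1)% 1/2 satisfied
(2,2)@ 1/3 not
(2,4)% 2/3 satisfied
(2,5)@ 0/2 not
(3,1)% 3/3 satisfied
(3,2)% 2/3 satisfied
(3,4)% 2/2 satisfied
(3,5)% 2/4 satisfied
(3,6)@ 1/3 not
(3,7)@ 2/2 satisfied
(4,1)% 2/2 satisfied
(4,2)% 4/4 satisfied
(4,3)% 1/1 satisfied
(4,5)% 3/3 satisfied
(4,6)% 1/3 not
(4,7)@ 1/3 not
(5,2)% 2/2 satisfied
(5,4)% 1/1 satisfied
(5,5)% 2/3 satisfied
(5,7)% 1/2 satisfied
(6,1)% 1/1 satisfied
(6,2)% 3/3 satisfied
(6,3)% 1/1 satisfied
(6,5)@ 0/2 not
(6,6)% 1/2 satisfied
(6,7)% 2/2 satisfied
Unsatisfied: (2,2), (2,5), (3,6), (4,6), (4,7), (6,5) — 6 in total.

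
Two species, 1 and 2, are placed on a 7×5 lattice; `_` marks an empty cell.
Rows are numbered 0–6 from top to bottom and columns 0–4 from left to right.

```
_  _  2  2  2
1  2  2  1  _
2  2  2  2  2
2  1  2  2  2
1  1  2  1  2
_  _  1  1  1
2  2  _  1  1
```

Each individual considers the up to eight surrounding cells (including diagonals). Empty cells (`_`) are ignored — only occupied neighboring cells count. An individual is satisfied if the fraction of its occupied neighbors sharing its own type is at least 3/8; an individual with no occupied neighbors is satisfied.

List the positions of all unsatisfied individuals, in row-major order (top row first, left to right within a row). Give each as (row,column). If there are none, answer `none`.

(1,0), (1,3), (3,1), (4,2)

(0,2)2 3/4 satisfied
(0,3)2 3/4 satisfied
(0,4)2 1/2 satisfied
(1,0)1 0/3 not
(1,1)2 5/6 satisfied
(1,2)2 6/7 satisfied
(1,3)1 0/7 not
(2,0)2 3/5 satisfied
(2,1)2 6/8 satisfied
(2,2)2 6/8 satisfied
(2,3)2 6/7 satisfied
(2,4)2 3/4 satisfied
(3,0)2 2/5 satisfied
(3,1)1 2/8 not
(3,2)2 5/8 satisfied
(3,3)2 7/8 satisfied
(3,4)2 4/5 satisfied
(4,0)1 2/3 satisfied
(4,1)1 3/6 satisfied
(4,2)2 2/7 not
(4,3)1 3/8 satisfied
(4,4)2 2/5 satisfied
(5,2)1 4/6 satisfied
(5,3)1 5/7 satisfied
(5,4)1 4/5 satisfied
(6,0)2 1/1 satisfied
(6,1)2 1/2 satisfied
(6,3)1 4/4 satisfied
(6,4)1 3/3 satisfied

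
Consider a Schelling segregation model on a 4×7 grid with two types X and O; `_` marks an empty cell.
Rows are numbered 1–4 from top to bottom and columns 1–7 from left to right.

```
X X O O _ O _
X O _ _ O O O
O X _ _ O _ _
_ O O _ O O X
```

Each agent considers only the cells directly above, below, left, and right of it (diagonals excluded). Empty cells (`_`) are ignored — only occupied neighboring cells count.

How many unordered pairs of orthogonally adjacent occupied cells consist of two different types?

8

Scan each occupied cell's neighbors to the right and below so each pair is counted once.
From row 1: 2 unlike of 6 pairs (running 2/6).
From row 2: 3 unlike of 6 pairs (running 5/12).
From row 3: 2 unlike of 3 pairs (running 7/15).
From row 4: 1 unlike of 3 pairs (running 8/18).
Total adjacent occupied pairs: 18; unlike-type pairs: 8.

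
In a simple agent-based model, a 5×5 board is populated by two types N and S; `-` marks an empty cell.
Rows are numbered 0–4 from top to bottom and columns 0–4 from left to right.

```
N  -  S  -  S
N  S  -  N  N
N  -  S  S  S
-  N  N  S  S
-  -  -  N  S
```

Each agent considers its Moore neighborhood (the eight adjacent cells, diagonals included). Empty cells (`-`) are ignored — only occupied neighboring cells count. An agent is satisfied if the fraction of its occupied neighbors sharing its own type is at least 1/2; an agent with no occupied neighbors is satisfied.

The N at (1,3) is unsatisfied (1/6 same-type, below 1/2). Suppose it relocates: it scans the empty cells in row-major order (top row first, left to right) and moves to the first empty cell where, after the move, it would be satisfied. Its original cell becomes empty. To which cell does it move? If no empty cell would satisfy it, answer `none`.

(0,1)

Vacating (1,3). Empty cells in order:
  (0,1): 2/4 same-type → satisfied — stop here.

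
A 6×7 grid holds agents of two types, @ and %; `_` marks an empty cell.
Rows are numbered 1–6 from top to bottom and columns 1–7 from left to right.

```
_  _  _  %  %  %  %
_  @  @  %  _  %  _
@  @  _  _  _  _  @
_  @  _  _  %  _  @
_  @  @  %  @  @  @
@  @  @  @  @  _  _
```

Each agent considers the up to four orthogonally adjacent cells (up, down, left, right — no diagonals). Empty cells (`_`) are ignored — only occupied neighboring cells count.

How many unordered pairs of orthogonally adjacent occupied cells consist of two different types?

Scan each occupied cell's neighbors to the right and below so each pair is counted once.
Row 1: %(1,4)–%(1,5)= %(1,4)–%(2,4)= %(1,5)–%(1,6)= %(1,6)–%(1,7)= %(1,6)–%(2,6)=  → 0/5 unlike.
Row 2: @(2,2)–@(2,3)= @(2,2)–@(3,2)= @(2,3)–%(2,4)≠  → 1/3 unlike.
Row 3: @(3,1)–@(3,2)= @(3,2)–@(4,2)= @(3,7)–@(4,7)=  → 0/3 unlike.
Row 4: @(4,2)–@(5,2)= %(4,5)–@(5,5)≠ @(4,7)–@(5,7)=  → 1/3 unlike.
Row 5: @(5,2)–@(5,3)= @(5,2)–@(6,2)= @(5,3)–%(5,4)≠ @(5,3)–@(6,3)= %(5,4)–@(5,5)≠ %(5,4)–@(6,4)≠ @(5,5)–@(5,6)= @(5,5)–@(6,5)= @(5,6)–@(5,7)=  → 3/9 unlike.
Row 6: @(6,1)–@(6,2)= @(6,2)–@(6,3)= @(6,3)–@(6,4)= @(6,4)–@(6,5)=  → 0/4 unlike.
Total adjacent occupied pairs: 27; unlike-type pairs: 5.

5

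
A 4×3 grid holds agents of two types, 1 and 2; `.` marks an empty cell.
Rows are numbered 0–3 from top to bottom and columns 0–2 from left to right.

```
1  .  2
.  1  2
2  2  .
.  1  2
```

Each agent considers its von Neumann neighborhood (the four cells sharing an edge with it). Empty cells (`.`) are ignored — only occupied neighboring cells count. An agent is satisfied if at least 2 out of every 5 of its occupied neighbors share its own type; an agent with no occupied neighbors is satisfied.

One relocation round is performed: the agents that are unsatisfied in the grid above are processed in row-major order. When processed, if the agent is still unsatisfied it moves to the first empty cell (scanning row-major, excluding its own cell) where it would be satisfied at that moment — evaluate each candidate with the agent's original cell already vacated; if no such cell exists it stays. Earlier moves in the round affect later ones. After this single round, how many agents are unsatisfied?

Initially unsatisfied (in order): (1,1), (2,1), (3,1), (3,2).
  (1,1) → (0,1).
  (2,1): now satisfied by earlier moves; stays.
  (3,1) → (1,0).
  (3,2): now satisfied by earlier moves; stays.
Resulting grid:
1 1 2
1 . 2
2 2 .
. . 2
All satisfied now.

0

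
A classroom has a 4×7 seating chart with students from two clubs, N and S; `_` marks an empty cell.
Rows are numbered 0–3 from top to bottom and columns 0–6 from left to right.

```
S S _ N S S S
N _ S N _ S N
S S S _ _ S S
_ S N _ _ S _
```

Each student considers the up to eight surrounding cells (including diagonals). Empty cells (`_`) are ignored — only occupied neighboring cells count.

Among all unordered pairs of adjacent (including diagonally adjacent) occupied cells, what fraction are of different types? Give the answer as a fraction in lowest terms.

Scan each occupied cell's neighbors to the right and below (and the two forward diagonals) so each pair is counted once.
Row 0: S(0,0)–S(0,1)= S(0,0)–N(1,0)≠ S(0,1)–S(1,2)= S(0,1)–N(1,0)≠ N(0,3)–S(0,4)≠ N(0,3)–N(1,3)= N(0,3)–S(1,2)≠ S(0,4)–S(0,5)= S(0,4)–S(1,5)= S(0,4)–N(1,3)≠ S(0,5)–S(0,6)= S(0,5)–S(1,5)= S(0,5)–N(1,6)≠ S(0,6)–N(1,6)≠ S(0,6)–S(1,5)=  → 7/15 unlike.
Row 1: N(1,0)–S(2,0)≠ N(1,0)–S(2,1)≠ S(1,2)–N(1,3)≠ S(1,2)–S(2,2)= S(1,2)–S(2,1)= N(1,3)–S(2,2)≠ S(1,5)–N(1,6)≠ S(1,5)–S(2,5)= S(1,5)–S(2,6)= N(1,6)–S(2,6)≠ N(1,6)–S(2,5)≠  → 7/11 unlike.
Row 2: S(2,0)–S(2,1)= S(2,0)–S(3,1)= S(2,1)–S(2,2)= S(2,1)–S(3,1)= S(2,1)–N(3,2)≠ S(2,2)–N(3,2)≠ S(2,2)–S(3,1)= S(2,5)–S(2,6)= S(2,5)–S(3,5)= S(2,6)–S(3,5)=  → 2/10 unlike.
Row 3: S(3,1)–N(3,2)≠  → 1/1 unlike.
Total adjacent occupied pairs: 37; unlike-type pairs: 17.
17/37 is already in lowest terms.

17/37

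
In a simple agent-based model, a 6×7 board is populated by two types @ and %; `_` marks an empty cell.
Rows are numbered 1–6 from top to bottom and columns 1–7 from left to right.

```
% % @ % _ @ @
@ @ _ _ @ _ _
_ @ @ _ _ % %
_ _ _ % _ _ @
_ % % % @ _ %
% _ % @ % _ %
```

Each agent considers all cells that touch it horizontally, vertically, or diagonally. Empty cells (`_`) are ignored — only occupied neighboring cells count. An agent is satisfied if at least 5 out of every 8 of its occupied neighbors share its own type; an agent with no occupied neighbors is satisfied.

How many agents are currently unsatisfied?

(1,1)% 1/3 ✗
(1,2)% 1/4 ✗
(1,3)@ 1/3 ✗
(1,4)% 0/2 ✗
(1,6)@ 2/2 ✓
(1,7)@ 1/1 ✓
(2,1)@ 2/4 ✗
(2,2)@ 4/6 ✓
(2,5)@ 1/3 ✗
(3,2)@ 3/3 ✓
(3,3)@ 2/3 ✓
(3,6)% 1/3 ✗
(3,7)% 1/2 ✗
(4,4)% 2/4 ✗
(4,7)@ 0/3 ✗
(5,2)% 3/3 ✓
(5,3)% 4/5 ✓
(5,4)% 4/6 ✓
(5,5)@ 1/4 ✗
(5,7)% 1/2 ✗
(6,1)% 1/1 ✓
(6,3)% 3/4 ✓
(6,4)@ 1/5 ✗
(6,5)% 1/3 ✗
(6,7)% 1/1 ✓
Unsatisfied: (1,1), (1,2), (1,3), (1,4), (2,1), (2,5), (3,6), (3,7), (4,4), (4,7), (5,5), (5,7), (6,4), (6,5) — 14 in total.

14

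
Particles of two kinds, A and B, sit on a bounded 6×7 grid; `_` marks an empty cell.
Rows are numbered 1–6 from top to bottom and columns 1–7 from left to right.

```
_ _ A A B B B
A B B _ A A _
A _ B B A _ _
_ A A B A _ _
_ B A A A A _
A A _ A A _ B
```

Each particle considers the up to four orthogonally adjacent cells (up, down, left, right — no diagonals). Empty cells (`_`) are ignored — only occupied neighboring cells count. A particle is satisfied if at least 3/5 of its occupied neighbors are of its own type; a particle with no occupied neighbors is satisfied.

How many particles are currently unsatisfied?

(1,3)A 1/2 ✗
(1,4)A 1/2 ✗
(1,5)B 1/3 ✗
(1,6)B 2/3 ✓
(1,7)B 1/1 ✓
(2,1)A 1/2 ✗
(2,2)B 1/2 ✗
(2,3)B 2/3 ✓
(2,5)A 2/3 ✓
(2,6)A 1/2 ✗
(3,1)A 1/1 ✓
(3,3)B 2/3 ✓
(3,4)B 2/3 ✓
(3,5)A 2/3 ✓
(4,2)A 1/2 ✗
(4,3)A 2/4 ✗
(4,4)B 1/4 ✗
(4,5)A 2/3 ✓
(5,2)B 0/3 ✗
(5,3)A 2/3 ✓
(5,4)A 3/4 ✓
(5,5)A 4/4 ✓
(5,6)A 1/1 ✓
(6,1)A 1/1 ✓
(6,2)A 1/2 ✗
(6,4)A 2/2 ✓
(6,5)A 2/2 ✓
(6,7)B 0/0 ✓
Unsatisfied: (1,3), (1,4), (1,5), (2,1), (2,2), (2,6), (4,2), (4,3), (4,4), (5,2), (6,2) — 11 in total.

11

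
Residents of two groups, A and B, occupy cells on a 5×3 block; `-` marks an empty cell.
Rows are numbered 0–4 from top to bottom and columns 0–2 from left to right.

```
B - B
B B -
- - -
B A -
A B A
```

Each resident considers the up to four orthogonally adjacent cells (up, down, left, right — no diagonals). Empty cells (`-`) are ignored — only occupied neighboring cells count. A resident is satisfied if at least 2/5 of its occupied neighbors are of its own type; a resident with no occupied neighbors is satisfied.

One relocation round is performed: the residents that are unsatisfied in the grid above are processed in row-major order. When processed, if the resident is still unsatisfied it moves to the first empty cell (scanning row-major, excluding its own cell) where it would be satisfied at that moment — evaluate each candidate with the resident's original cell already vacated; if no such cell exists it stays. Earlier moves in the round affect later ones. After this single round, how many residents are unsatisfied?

0

Initially unsatisfied (in order): (3,0), (3,1), (4,0), (4,1), (4,2).
  (3,0) → (0,1).
  (3,1) → (2,2).
  (4,0) → (2,1).
  (4,1) → (1,2).
  (4,2): now satisfied by earlier moves; stays.
Resulting grid:
B B B
B B B
- A A
- - -
- - A
All satisfied now.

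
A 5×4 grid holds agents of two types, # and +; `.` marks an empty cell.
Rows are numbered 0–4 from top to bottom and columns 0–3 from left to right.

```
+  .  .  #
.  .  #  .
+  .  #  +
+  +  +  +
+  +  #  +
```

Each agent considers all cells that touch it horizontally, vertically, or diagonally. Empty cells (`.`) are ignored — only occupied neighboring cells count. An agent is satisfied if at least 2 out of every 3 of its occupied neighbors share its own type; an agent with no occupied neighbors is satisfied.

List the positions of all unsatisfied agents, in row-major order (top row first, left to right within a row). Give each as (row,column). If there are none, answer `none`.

Row 0: (0,0)+ 0/0 satisfied · (0,3)# 1/1 satisfied
Row 1: (1,2)# 2/3 satisfied
Row 2: (2,0)+ 2/2 satisfied · (2,2)# 1/5 not · (2,3)+ 2/4 not
Row 3: (3,0)+ 4/4 satisfied · (3,1)+ 5/7 satisfied · (3,2)+ 5/7 satisfied · (3,3)+ 3/5 not
Row 4: (4,0)+ 3/3 satisfied · (4,1)+ 4/5 satisfied · (4,2)# 0/5 not · (4,3)+ 2/3 satisfied

(2,2), (2,3), (3,3), (4,2)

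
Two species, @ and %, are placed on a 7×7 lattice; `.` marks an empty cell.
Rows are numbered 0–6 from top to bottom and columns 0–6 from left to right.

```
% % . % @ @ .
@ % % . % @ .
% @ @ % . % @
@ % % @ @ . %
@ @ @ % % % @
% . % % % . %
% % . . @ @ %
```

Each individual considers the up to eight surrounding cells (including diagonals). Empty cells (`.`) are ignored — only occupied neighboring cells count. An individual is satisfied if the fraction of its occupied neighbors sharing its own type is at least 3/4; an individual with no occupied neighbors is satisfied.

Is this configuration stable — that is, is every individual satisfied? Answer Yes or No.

No

Row 0: (0,0)% 2/3 unhappy · (0,1)% 3/4 ok · (0,3)% 2/3 unhappy · (0,4)@ 2/4 unhappy · (0,5)@ 2/3 unhappy
Row 1: (1,0)@ 1/5 unhappy · (1,1)% 4/7 unhappy · (1,2)% 4/6 unhappy · (1,4)% 3/6 unhappy · (1,5)@ 3/5 unhappy
Row 2: (2,0)% 2/5 unhappy · (2,1)@ 3/8 unhappy · (2,2)@ 2/7 unhappy · (2,3)% 3/6 unhappy · (2,5)% 2/5 unhappy · (2,6)@ 1/3 unhappy
Row 3: (3,0)@ 3/5 unhappy · (3,1)% 2/8 unhappy · (3,2)% 3/8 unhappy · (3,3)@ 3/7 unhappy · (3,4)@ 1/6 unhappy · (3,6)% 2/4 unhappy
Row 4: (4,0)@ 2/4 unhappy · (4,1)@ 3/7 unhappy · (4,2)@ 2/7 unhappy · (4,3)% 5/8 unhappy · (4,4)% 4/6 unhappy · (4,5)% 4/6 unhappy · (4,6)@ 0/3 unhappy
Row 5: (5,0)% 2/4 unhappy · (5,2)% 3/5 unhappy · (5,3)% 4/6 unhappy · (5,4)% 4/6 unhappy · (5,6)% 2/4 unhappy
Row 6: (6,0)% 2/2 ok · (6,1)% 3/3 ok · (6,4)@ 1/3 unhappy · (6,5)@ 1/4 unhappy · (6,6)% 1/2 unhappy
For instance (0,0) has only 2/3 same-type neighbors, below 3/4.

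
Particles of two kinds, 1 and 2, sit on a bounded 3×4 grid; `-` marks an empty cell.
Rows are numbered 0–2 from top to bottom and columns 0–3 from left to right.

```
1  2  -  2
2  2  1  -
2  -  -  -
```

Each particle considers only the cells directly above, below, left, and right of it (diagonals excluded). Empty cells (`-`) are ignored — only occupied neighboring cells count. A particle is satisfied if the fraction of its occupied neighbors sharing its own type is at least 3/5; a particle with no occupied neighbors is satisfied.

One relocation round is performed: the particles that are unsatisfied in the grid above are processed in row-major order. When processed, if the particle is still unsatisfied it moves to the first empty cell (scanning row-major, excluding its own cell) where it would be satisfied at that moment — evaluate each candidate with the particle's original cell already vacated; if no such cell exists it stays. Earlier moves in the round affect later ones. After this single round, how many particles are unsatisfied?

0

Initially unsatisfied (in order): (0,0), (0,1), (1,2).
  (0,0) → (2,2).
  (0,1): now satisfied by earlier moves; stays.
  (1,2) → (2,3).
Resulting grid:
- 2 - 2
2 2 - -
2 - 1 1
All satisfied now.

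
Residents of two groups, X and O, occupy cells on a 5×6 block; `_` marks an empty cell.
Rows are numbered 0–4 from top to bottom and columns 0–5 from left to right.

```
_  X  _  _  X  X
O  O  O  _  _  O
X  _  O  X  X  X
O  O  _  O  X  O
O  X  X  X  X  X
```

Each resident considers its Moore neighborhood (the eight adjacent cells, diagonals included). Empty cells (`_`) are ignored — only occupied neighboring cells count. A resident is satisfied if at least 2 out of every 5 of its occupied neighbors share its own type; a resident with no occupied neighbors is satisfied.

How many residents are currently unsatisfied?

(0,1)X 0/3 not
(0,4)X 1/2 satisfied
(0,5)X 1/2 satisfied
(1,0)O 1/3 not
(1,1)O 3/5 satisfied
(1,2)O 2/4 satisfied
(1,5)O 0/4 not
(2,0)X 0/4 not
(2,2)O 4/5 satisfied
(2,3)X 2/5 satisfied
(2,4)X 3/6 satisfied
(2,5)X 2/4 satisfied
(3,0)O 2/4 satisfied
(3,1)O 3/6 satisfied
(3,3)O 1/7 not
(3,4)X 6/8 satisfied
(3,5)O 0/5 not
(4,0)O 2/3 satisfied
(4,1)X 1/4 not
(4,2)X 2/4 satisfied
(4,3)X 3/4 satisfied
(4,4)X 3/5 satisfied
(4,5)X 2/3 satisfied
Unsatisfied: (0,1), (1,0), (1,5), (2,0), (3,3), (3,5), (4,1) — 7 in total.

7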